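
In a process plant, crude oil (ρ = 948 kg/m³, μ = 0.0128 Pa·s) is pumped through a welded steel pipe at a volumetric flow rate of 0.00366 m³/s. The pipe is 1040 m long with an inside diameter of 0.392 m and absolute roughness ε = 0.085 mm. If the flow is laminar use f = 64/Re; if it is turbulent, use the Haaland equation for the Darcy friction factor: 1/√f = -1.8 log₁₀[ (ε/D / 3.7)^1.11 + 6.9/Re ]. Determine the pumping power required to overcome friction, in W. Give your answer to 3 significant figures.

P ≈ 0.308 W

Cross-sectional area A = πD²/4 = π(0.392)²/4 = 0.1207 m²; mean velocity V = Q/A = 0.00366/0.1207 = 0.03033 m/s.
Reynolds number Re = ρVD/μ = 948 · 0.03033 · 0.392 / 0.0128 = 880.4.
Re < 2300 → laminar flow, so f = 64/Re = 64/880.4 = 0.07269 (the turbulent correlation is not needed).
Darcy-Weisbach: ΔP = f(L/D)(ρV²/2) = 0.07269·(1040/0.392)·(948·0.03033²/2) = 0.07269·2653·0.4359 = 84.07 Pa.
Pumping power P = QΔP = 0.00366·84.07 = 0.3077 W = 0.308 W.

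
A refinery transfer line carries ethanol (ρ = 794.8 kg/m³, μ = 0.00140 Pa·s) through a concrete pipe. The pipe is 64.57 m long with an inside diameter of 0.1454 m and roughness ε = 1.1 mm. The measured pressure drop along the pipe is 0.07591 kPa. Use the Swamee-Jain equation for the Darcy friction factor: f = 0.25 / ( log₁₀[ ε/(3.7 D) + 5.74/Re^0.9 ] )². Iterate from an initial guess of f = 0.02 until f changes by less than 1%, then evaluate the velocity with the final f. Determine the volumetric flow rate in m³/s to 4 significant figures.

Rearranging Darcy-Weisbach: V = √(2·ΔP·D/(f·L·ρ)). With ε/D = 0.0011/0.1454 = 0.00757, iterate starting from f = 0.02:
  f = 0.02 → V = √(2·75.91·0.1454/(0.02·64.57·794.8)) = 0.1467 m/s; Re = ρVD/μ = 1.211e+04; f → 0.04042
  f = 0.04042 → V = 0.1032 m/s; Re = 8515; f → 0.04232
  f = 0.04232 → V = 0.1008 m/s; Re = 8322; f → 0.04246
Converged (Δf/f < 1%). With the final f = 0.04246: V = √(2·75.91·0.1454/(0.04246·64.57·794.8)) = 0.1006 m/s.
Q = V·A = 0.1006·(π/4·0.1454²) = 0.001671 m³/s = 0.001671 m³/s.

Q ≈ 0.001671 m³/s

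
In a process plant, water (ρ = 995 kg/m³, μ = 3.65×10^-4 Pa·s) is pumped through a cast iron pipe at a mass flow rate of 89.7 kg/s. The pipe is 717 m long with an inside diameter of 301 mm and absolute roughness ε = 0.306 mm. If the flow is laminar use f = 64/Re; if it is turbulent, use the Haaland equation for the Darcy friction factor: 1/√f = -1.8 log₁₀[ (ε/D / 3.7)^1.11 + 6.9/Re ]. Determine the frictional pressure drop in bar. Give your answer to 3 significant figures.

A = πD²/4 = π(0.301)²/4 = 0.07116 m²; mean velocity V = ṁ/(ρA) = 89.7/(995 · 0.07116) = 1.267 m/s.
Reynolds number Re = ρVD/μ = 995 · 1.267 · 0.301 / 0.000365 = 1.04e+06.
Re > 4000 → turbulent. Relative roughness ε/D = 0.000306/0.301 = 0.00102. Haaland: 1/√f = -1.8 log₁₀[(0.00102/3.7)^1.11 + 6.9/1.04e+06] = -1.8 log₁₀[0.000111 + 6.64e-06] = 7.07, so f = 0.02001.
Darcy-Weisbach: ΔP = f(L/D)(ρV²/2) = 0.02001·(717/0.301)·(995·1.267²/2) = 0.02001·2382·798.5 = 3.806e+04 Pa.
ΔP = 3.806e+04 Pa = 0.381 bar.

ΔP ≈ 0.381 bar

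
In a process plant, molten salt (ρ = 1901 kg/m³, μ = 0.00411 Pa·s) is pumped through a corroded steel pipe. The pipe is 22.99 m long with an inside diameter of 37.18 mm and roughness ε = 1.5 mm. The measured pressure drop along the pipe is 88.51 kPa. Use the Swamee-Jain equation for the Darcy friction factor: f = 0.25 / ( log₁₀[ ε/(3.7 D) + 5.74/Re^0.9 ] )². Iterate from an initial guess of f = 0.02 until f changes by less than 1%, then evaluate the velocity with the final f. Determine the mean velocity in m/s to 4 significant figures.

V ≈ 1.505 m/s

Rearranging Darcy-Weisbach: V = √(2·ΔP·D/(f·L·ρ)). With ε/D = 0.0015/0.03718 = 0.0403, iterate starting from f = 0.02:
  f = 0.02 → V = √(2·8.851e+04·0.03718/(0.02·22.99·1901)) = 2.744 m/s; Re = ρVD/μ = 4.719e+04; f → 0.06585
  f = 0.06585 → V = 1.512 m/s; Re = 2.601e+04; f → 0.06651
Converged (Δf/f < 1%). With the final f = 0.06651: V = √(2·8.851e+04·0.03718/(0.06651·22.99·1901)) = 1.505 m/s.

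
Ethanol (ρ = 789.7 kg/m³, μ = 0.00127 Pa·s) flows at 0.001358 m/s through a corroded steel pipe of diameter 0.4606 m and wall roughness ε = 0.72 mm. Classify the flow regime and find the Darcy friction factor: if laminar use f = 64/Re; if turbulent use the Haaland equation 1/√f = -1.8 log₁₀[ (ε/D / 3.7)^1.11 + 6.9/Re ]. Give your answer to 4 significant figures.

Re = ρVD/μ = 789.7·0.001358·0.4606/0.00127 = 388.9.
Re < 2300 → laminar, so f = 64/Re = 0.1645 (roughness is irrelevant in laminar flow).

f ≈ 0.1645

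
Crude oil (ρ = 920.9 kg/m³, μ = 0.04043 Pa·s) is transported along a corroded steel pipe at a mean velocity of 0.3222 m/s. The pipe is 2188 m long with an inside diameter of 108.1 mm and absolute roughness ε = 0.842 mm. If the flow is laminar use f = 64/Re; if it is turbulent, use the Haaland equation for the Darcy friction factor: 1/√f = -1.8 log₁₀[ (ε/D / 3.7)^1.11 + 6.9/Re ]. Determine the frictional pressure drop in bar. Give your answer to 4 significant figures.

Reynolds number Re = ρVD/μ = 920.9 · 0.3222 · 0.1081 / 0.0404 = 793.3.
Re < 2300 → laminar flow, so f = 64/Re = 64/793.3 = 0.08067 (the turbulent correlation is not needed).
Darcy-Weisbach: ΔP = f(L/D)(ρV²/2) = 0.08067·(2188/0.1081)·(920.9·0.3222²/2) = 0.08067·2.024e+04·47.8 = 7.805e+04 Pa.
ΔP = 7.805e+04 Pa = 0.7805 bar.

ΔP ≈ 0.7805 bar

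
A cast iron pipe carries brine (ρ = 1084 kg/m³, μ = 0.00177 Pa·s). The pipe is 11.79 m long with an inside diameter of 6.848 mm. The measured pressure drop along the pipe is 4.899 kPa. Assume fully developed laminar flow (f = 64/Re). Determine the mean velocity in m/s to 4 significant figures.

V ≈ 0.3440 m/s

For laminar flow, f = 64/Re with Re = ρVD/μ, so Darcy-Weisbach reduces to ΔP = 32μLV/D². Solving for V: V = ΔP·D²/(32μL) = 4899·(0.006848)²/(32·0.00177·11.79) = 0.344 m/s.
Check: Re = ρVD/μ = 1084·0.344·0.006848/0.00177 = 1443 < 2300, so the laminar assumption holds.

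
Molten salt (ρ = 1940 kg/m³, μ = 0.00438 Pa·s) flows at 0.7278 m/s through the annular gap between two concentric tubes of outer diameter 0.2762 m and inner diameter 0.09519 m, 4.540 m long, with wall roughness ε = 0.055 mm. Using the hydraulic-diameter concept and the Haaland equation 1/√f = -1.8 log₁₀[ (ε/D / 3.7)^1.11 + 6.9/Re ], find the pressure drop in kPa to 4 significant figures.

Hydraulic diameter D_h = 4A/P = D_o - D_i = 0.2762 - 0.09519 = 0.181 m.
Re = ρVD_h/μ = 1940·0.7278·0.181/0.00438 = 5.835e+04.
ε/D_h = 5.5e-05/0.181 = 0.000304; Haaland gives 1/√f = -1.8 log₁₀[2.92e-05+0.000118] = 6.897, so f = 0.02103.
ΔP = f(L/D_h)(ρV²/2) = 0.02103·4.54/0.181·513.8 = 270.9 Pa.
ΔP = 0.2709 kPa.

ΔP ≈ 0.2709 kPa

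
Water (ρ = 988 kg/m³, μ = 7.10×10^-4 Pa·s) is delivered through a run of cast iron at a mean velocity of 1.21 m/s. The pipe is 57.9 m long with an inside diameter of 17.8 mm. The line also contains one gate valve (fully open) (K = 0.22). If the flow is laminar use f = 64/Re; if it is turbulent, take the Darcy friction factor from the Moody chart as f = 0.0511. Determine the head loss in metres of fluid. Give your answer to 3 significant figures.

h_f ≈ 12.4 m

Reynolds number Re = ρVD/μ = 988 · 1.21 · 0.0178 / 0.00071 = 2.997e+04.
Re > 4000 → turbulent; use the Moody-chart value f = 0.0511.
Total minor-loss coefficient ΣK = 1·0.22 = 0.22.
ΔP = [f·L/D + ΣK]·(ρV²/2) = [0.0511·57.9/0.0178 + 0.22]·(988·1.21²/2) = [166.2 + 0.22]·723.3 = 1.204e+05 Pa.
Head loss h_f = ΔP/(ρg) = 1.204e+05/(988·9.81) = 12.4 m.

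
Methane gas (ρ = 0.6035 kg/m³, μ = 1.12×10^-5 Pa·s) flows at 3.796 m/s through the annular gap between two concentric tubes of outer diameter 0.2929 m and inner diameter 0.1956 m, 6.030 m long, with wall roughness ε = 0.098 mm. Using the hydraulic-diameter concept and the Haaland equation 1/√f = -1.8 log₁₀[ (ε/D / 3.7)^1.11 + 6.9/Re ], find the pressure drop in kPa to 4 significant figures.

ΔP ≈ 0.007455 kPa

Hydraulic diameter D_h = 4A/P = D_o - D_i = 0.2929 - 0.1956 = 0.0973 m.
Re = ρVD_h/μ = 0.6035·3.796·0.0973/1.12e-05 = 1.99e+04.
ε/D_h = 9.8e-05/0.0973 = 0.00101; Haaland gives 1/√f = -1.8 log₁₀[0.00011+0.000347] = 6.012, so f = 0.02767.
ΔP = f(L/D_h)(ρV²/2) = 0.02767·6.03/0.0973·4.348 = 7.455 Pa.
ΔP = 0.007455 kPa.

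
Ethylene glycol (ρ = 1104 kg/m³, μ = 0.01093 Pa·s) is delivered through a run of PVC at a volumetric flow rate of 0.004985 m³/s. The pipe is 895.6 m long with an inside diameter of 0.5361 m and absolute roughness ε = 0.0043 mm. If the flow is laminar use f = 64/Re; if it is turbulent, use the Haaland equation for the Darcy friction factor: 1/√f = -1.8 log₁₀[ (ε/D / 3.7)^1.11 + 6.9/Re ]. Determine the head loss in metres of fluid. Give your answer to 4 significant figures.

h_f ≈ 0.002222 m

Cross-sectional area A = πD²/4 = π(0.5361)²/4 = 0.2257 m²; mean velocity V = Q/A = 0.004985/0.2257 = 0.02208 m/s.
Reynolds number Re = ρVD/μ = 1104 · 0.02208 · 0.5361 / 0.0109 = 1196.
Re < 2300 → laminar flow, so f = 64/Re = 64/1196 = 0.05352 (the turbulent correlation is not needed).
Darcy-Weisbach: ΔP = f(L/D)(ρV²/2) = 0.05352·(895.6/0.5361)·(1104·0.02208²/2) = 0.05352·1671·0.2692 = 24.07 Pa.
Head loss h_f = ΔP/(ρg) = 24.07/(1104·9.81) = 0.002222 m.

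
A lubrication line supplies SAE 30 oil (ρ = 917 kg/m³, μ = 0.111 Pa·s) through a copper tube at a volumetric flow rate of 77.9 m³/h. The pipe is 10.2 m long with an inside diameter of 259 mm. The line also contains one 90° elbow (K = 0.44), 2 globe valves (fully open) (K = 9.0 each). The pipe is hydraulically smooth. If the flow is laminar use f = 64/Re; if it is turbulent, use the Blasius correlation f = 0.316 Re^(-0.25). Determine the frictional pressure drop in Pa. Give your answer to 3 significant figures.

Q = 77.9 m³/h = 77.9/3600 = 0.02164 m³/s.
Cross-sectional area A = πD²/4 = π(0.259)²/4 = 0.05269 m²; mean velocity V = Q/A = 0.02164/0.05269 = 0.4107 m/s.
Reynolds number Re = ρVD/μ = 917 · 0.4107 · 0.259 / 0.111 = 878.8.
Re < 2300 → laminar flow, so f = 64/Re = 64/878.8 = 0.07283 (the turbulent correlation is not needed).
Total minor-loss coefficient ΣK = 1·0.44 + 2·9 = 18.4.
ΔP = [f·L/D + ΣK]·(ρV²/2) = [0.07283·10.2/0.259 + 18.4]·(917·0.4107²/2) = [2.868 + 18.4]·77.34 = 1648 Pa.

ΔP ≈ 1650 Pa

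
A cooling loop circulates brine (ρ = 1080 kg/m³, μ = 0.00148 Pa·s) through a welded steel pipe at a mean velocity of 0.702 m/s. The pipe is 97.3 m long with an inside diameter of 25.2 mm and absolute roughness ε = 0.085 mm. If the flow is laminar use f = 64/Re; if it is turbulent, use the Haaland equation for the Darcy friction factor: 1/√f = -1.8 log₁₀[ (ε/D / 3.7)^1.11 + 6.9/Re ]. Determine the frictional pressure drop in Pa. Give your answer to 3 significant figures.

ΔP ≈ 34800 Pa

Reynolds number Re = ρVD/μ = 1080 · 0.702 · 0.0252 / 0.00148 = 1.291e+04.
Re > 4000 → turbulent. Relative roughness ε/D = 8.5e-05/0.0252 = 0.00337. Haaland: 1/√f = -1.8 log₁₀[(0.00337/3.7)^1.11 + 6.9/1.291e+04] = -1.8 log₁₀[0.000422 + 0.000535] = 5.435, so f = 0.03386.
Darcy-Weisbach: ΔP = f(L/D)(ρV²/2) = 0.03386·(97.3/0.0252)·(1080·0.702²/2) = 0.03386·3861·266.1 = 3.479e+04 Pa.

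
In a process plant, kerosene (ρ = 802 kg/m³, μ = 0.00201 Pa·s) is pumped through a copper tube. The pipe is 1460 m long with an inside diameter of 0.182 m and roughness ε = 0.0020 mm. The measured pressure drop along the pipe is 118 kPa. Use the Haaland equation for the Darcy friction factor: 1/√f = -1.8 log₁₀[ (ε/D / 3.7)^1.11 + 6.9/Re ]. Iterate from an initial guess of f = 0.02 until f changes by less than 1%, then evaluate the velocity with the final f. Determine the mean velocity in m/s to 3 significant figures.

V ≈ 1.44 m/s

Rearranging Darcy-Weisbach: V = √(2·ΔP·D/(f·L·ρ)). With ε/D = 2e-06/0.182 = 1.1e-05, iterate starting from f = 0.02:
  f = 0.02 → V = √(2·1.18e+05·0.182/(0.02·1460·802)) = 1.354 m/s; Re = ρVD/μ = 9.835e+04; f → 0.01793
  f = 0.01793 → V = 1.43 m/s; Re = 1.039e+05; f → 0.01772
  f = 0.01772 → V = 1.439 m/s; Re = 1.045e+05; f → 0.0177
Converged (Δf/f < 1%). With the final f = 0.0177: V = √(2·1.18e+05·0.182/(0.0177·1460·802)) = 1.439 m/s.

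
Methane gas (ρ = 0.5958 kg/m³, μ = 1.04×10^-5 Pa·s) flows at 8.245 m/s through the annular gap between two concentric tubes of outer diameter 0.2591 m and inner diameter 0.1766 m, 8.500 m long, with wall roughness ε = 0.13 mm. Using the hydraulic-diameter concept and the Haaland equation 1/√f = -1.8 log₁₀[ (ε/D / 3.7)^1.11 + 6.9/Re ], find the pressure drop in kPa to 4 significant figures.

ΔP ≈ 0.05424 kPa

Hydraulic diameter D_h = 4A/P = D_o - D_i = 0.2591 - 0.1766 = 0.0825 m.
Re = ρVD_h/μ = 0.5958·8.245·0.0825/1.04e-05 = 3.897e+04.
ε/D_h = 0.00013/0.0825 = 0.00158; Haaland gives 1/√f = -1.8 log₁₀[0.000181+0.000177] = 6.202, so f = 0.026.
ΔP = f(L/D_h)(ρV²/2) = 0.026·8.5/0.0825·20.25 = 54.24 Pa.
ΔP = 0.05424 kPa.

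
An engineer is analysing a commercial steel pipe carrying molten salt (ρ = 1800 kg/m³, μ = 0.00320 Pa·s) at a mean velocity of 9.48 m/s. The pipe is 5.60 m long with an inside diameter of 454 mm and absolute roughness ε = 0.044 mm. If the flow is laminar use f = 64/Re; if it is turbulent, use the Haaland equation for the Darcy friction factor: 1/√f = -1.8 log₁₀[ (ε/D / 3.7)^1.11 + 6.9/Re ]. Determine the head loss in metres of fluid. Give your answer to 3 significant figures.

h_f ≈ 0.710 m

Reynolds number Re = ρVD/μ = 1800 · 9.48 · 0.454 / 0.0032 = 2.421e+06.
Re > 4000 → turbulent. Relative roughness ε/D = 4.4e-05/0.454 = 9.69e-05. Haaland: 1/√f = -1.8 log₁₀[(9.69e-05/3.7)^1.11 + 6.9/2.421e+06] = -1.8 log₁₀[8.21e-06 + 2.85e-06] = 8.921, so f = 0.01256.
Darcy-Weisbach: ΔP = f(L/D)(ρV²/2) = 0.01256·(5.6/0.454)·(1800·9.48²/2) = 0.01256·12.33·8.088e+04 = 1.253e+04 Pa.
Head loss h_f = ΔP/(ρg) = 1.253e+04/(1800·9.81) = 0.710 m.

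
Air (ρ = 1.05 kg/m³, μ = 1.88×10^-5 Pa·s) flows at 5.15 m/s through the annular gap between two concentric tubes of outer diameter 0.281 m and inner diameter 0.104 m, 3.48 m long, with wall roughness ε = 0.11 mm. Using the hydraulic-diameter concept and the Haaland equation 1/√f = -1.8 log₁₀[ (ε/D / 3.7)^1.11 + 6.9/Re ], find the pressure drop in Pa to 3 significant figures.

Hydraulic diameter D_h = 4A/P = D_o - D_i = 0.281 - 0.104 = 0.177 m.
Re = ρVD_h/μ = 1.05·5.15·0.177/1.88e-05 = 5.091e+04.
ε/D_h = 0.00011/0.177 = 0.000621; Haaland gives 1/√f = -1.8 log₁₀[6.46e-05+0.000136] = 6.658, so f = 0.02256.
ΔP = f(L/D_h)(ρV²/2) = 0.02256·3.48/0.177·13.92 = 6.176 Pa.

ΔP ≈ 6.18 Pa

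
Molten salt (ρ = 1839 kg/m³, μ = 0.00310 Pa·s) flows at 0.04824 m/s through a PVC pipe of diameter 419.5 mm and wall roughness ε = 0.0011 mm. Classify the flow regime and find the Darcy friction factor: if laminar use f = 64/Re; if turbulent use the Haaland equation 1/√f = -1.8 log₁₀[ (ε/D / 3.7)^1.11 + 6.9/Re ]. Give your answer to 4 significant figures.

f ≈ 0.02939

Re = ρVD/μ = 1839·0.04824·0.4195/0.0031 = 1.2e+04.
Re > 4000 → turbulent. ε/D = 1.1e-06/0.4195 = 2.62e-06; Haaland: 1/√f = -1.8 log₁₀[1.49e-07 + 0.000575] = 5.833, so f = 0.02939.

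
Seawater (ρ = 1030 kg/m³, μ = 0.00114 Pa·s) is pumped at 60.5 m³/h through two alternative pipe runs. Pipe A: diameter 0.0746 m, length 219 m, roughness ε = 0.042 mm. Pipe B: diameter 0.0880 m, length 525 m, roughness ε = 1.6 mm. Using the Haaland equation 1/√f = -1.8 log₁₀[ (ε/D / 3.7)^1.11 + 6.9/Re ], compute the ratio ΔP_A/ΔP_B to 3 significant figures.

Pipe A: V = Q/A = 0.01681/0.004371 = 3.845 m/s; Re = 2.592e+05; ε/D = 0.000563; Haaland → f = 0.0186; ΔP_A = f(L/D)(ρV²/2) = 4.158e+05 Pa.
Pipe B: V = Q/A = 0.01681/0.006082 = 2.763 m/s; Re = 2.197e+05; ε/D = 0.0182; Haaland → f = 0.04719; ΔP_B = f(L/D)(ρV²/2) = 1.107e+06 Pa.
ΔP_A/ΔP_B = 4.158e+05/1.107e+06 = 0.376.

ΔP_A/ΔP_B ≈ 0.376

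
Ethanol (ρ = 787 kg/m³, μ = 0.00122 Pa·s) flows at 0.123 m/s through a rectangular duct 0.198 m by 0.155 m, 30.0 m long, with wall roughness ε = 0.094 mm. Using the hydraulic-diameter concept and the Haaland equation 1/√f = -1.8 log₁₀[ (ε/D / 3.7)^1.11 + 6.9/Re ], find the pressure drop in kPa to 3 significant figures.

Hydraulic diameter D_h = 4A/P = 4·(0.198·0.155)/(2·(0.198+0.155)) = 0.1228/0.706 = 0.1739 m.
Re = ρVD_h/μ = 787·0.123·0.1739/0.00122 = 1.38e+04.
ε/D_h = 9.4e-05/0.1739 = 0.000541; Haaland gives 1/√f = -1.8 log₁₀[5.53e-05+0.0005] = 5.86, so f = 0.02912.
ΔP = f(L/D_h)(ρV²/2) = 0.02912·30/0.1739·5.953 = 29.91 Pa.
ΔP = 0.0299 kPa.

ΔP ≈ 0.0299 kPa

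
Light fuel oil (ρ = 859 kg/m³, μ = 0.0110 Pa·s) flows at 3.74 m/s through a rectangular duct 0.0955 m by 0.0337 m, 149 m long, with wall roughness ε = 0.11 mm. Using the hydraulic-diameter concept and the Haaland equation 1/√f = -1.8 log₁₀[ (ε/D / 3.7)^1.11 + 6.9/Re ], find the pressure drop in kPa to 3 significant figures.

Hydraulic diameter D_h = 4A/P = 4·(0.0955·0.0337)/(2·(0.0955+0.0337)) = 0.01287/0.2584 = 0.04982 m.
Re = ρVD_h/μ = 859·3.74·0.04982/0.011 = 1.455e+04.
ε/D_h = 0.00011/0.04982 = 0.00221; Haaland gives 1/√f = -1.8 log₁₀[0.000264+0.000474] = 5.638, so f = 0.03146.
ΔP = f(L/D_h)(ρV²/2) = 0.03146·149/0.04982·6008 = 5.653e+05 Pa.
ΔP = 565 kPa.

ΔP ≈ 565 kPa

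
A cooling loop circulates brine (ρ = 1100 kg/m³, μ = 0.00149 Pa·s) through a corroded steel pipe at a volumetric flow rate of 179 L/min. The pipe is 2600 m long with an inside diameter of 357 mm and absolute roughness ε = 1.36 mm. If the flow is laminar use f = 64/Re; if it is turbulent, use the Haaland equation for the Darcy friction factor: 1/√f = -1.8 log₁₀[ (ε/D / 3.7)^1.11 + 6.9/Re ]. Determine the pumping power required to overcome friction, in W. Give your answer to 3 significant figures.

P ≈ 0.399 W

Q = 179 L/min = 179/60000 = 0.002983 m³/s.
Cross-sectional area A = πD²/4 = π(0.357)²/4 = 0.1001 m²; mean velocity V = Q/A = 0.002983/0.1001 = 0.0298 m/s.
Reynolds number Re = ρVD/μ = 1100 · 0.0298 · 0.357 / 0.00149 = 7855.
Re > 4000 → turbulent. Relative roughness ε/D = 0.00136/0.357 = 0.00381. Haaland: 1/√f = -1.8 log₁₀[(0.00381/3.7)^1.11 + 6.9/7855] = -1.8 log₁₀[0.000483 + 0.000878] = 5.159, so f = 0.03758.
Darcy-Weisbach: ΔP = f(L/D)(ρV²/2) = 0.03758·(2600/0.357)·(1100·0.0298²/2) = 0.03758·7283·0.4886 = 133.7 Pa.
Pumping power P = QΔP = 0.002983·133.7 = 0.3989 W = 0.399 W.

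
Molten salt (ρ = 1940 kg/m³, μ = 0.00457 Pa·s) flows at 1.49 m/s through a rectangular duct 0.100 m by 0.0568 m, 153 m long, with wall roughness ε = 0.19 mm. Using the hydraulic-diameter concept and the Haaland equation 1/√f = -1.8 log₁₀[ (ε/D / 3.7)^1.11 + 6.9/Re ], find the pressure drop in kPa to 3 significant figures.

Hydraulic diameter D_h = 4A/P = 4·(0.1·0.0568)/(2·(0.1+0.0568)) = 0.02272/0.3136 = 0.07245 m.
Re = ρVD_h/μ = 1940·1.49·0.07245/0.00457 = 4.583e+04.
ε/D_h = 0.00019/0.07245 = 0.00262; Haaland gives 1/√f = -1.8 log₁₀[0.000319+0.000151] = 5.991, so f = 0.02787.
ΔP = f(L/D_h)(ρV²/2) = 0.02787·153/0.07245·2153 = 1.267e+05 Pa.
ΔP = 127 kPa.

ΔP ≈ 127 kPa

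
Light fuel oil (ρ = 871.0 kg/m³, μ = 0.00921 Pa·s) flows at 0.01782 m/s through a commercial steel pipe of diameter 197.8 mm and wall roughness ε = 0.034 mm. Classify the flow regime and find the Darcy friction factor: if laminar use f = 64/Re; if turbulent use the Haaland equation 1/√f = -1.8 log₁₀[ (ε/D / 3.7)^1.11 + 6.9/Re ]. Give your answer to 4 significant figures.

Re = ρVD/μ = 871·0.01782·0.1978/0.00921 = 333.3.
Re < 2300 → laminar, so f = 64/Re = 0.192 (roughness is irrelevant in laminar flow).

f ≈ 0.1920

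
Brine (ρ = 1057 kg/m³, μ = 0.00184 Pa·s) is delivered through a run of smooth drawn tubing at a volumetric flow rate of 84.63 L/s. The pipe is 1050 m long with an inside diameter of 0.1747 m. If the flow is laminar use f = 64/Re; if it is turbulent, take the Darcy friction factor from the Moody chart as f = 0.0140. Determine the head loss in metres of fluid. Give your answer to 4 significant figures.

Q = 84.63 L/s = 84.63/1000 = 0.08463 m³/s.
Cross-sectional area A = πD²/4 = π(0.1747)²/4 = 0.02397 m²; mean velocity V = Q/A = 0.08463/0.02397 = 3.531 m/s.
Reynolds number Re = ρVD/μ = 1057 · 3.531 · 0.1747 / 0.00184 = 3.543e+05.
Re > 4000 → turbulent; use the Moody-chart value f = 0.0140.
Darcy-Weisbach: ΔP = f(L/D)(ρV²/2) = 0.014·(1050/0.1747)·(1057·3.531²/2) = 0.014·6010·6588 = 5.543e+05 Pa.
Head loss h_f = ΔP/(ρg) = 5.543e+05/(1057·9.81) = 53.46 m.

h_f ≈ 53.46 m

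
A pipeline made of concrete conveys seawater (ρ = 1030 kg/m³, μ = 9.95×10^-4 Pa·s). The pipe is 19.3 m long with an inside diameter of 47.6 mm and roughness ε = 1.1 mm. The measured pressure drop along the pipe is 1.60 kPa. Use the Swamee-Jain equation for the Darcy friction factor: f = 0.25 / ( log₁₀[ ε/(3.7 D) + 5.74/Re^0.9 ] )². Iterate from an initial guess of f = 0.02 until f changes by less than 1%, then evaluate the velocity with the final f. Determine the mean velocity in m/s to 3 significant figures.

Rearranging Darcy-Weisbach: V = √(2·ΔP·D/(f·L·ρ)). With ε/D = 0.0011/0.0476 = 0.0231, iterate starting from f = 0.02:
  f = 0.02 → V = √(2·1600·0.0476/(0.02·19.3·1030)) = 0.619 m/s; Re = ρVD/μ = 3.05e+04; f → 0.05313
  f = 0.05313 → V = 0.3798 m/s; Re = 1.871e+04; f → 0.05404
  f = 0.05404 → V = 0.3765 m/s; Re = 1.855e+04; f → 0.05406
Converged (Δf/f < 1%). With the final f = 0.05406: V = √(2·1600·0.0476/(0.05406·19.3·1030)) = 0.3765 m/s.

V ≈ 0.376 m/s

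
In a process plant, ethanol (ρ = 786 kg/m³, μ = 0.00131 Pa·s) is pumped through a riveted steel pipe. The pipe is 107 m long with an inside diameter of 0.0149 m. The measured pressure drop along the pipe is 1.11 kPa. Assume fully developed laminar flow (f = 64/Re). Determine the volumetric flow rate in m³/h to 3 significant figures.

For laminar flow, f = 64/Re with Re = ρVD/μ, so Darcy-Weisbach reduces to ΔP = 32μLV/D². Solving for V: V = ΔP·D²/(32μL) = 1110·(0.0149)²/(32·0.00131·107) = 0.05494 m/s.
Check: Re = ρVD/μ = 786·0.05494·0.0149/0.00131 = 491.2 < 2300, so the laminar assumption holds.
Q = V·A = 0.05494·(π/4·0.0149²) = 9.58e-06 m³/s = 0.0345 m³/h.

Q ≈ 0.0345 m³/h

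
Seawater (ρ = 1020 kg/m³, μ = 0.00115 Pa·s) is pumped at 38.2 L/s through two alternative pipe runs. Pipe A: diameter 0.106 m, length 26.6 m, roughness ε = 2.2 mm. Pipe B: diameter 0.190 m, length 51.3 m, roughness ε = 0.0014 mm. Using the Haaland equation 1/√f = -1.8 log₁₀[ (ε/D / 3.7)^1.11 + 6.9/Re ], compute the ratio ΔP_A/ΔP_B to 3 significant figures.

ΔP_A/ΔP_B ≈ 31.3

Pipe A: V = Q/A = 0.0382/0.008825 = 4.329 m/s; Re = 4.07e+05; ε/D = 0.0208; Haaland → f = 0.04953; ΔP_A = f(L/D)(ρV²/2) = 1.188e+05 Pa.
Pipe B: V = Q/A = 0.0382/0.02835 = 1.347 m/s; Re = 2.271e+05; ε/D = 7.37e-06; Haaland → f = 0.01517; ΔP_B = f(L/D)(ρV²/2) = 3792 Pa.
ΔP_A/ΔP_B = 1.188e+05/3792 = 31.3.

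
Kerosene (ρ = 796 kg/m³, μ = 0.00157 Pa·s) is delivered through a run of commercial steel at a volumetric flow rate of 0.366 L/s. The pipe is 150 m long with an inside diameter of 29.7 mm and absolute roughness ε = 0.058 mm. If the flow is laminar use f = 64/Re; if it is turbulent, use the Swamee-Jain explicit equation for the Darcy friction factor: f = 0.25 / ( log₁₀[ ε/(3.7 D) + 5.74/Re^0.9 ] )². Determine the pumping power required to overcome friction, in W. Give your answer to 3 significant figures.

Q = 0.366 L/s = 0.366/1000 = 0.000366 m³/s.
Cross-sectional area A = πD²/4 = π(0.0297)²/4 = 0.0006928 m²; mean velocity V = Q/A = 0.000366/0.0006928 = 0.5283 m/s.
Reynolds number Re = ρVD/μ = 796 · 0.5283 · 0.0297 / 0.00157 = 7955.
Re > 4000 → turbulent. Relative roughness ε/D = 5.8e-05/0.0297 = 0.00195. Swamee-Jain: f = 0.25/(log₁₀[0.00195/3.7 + 5.74/7955^0.9])² = 0.25/(log₁₀[0.000528 + 0.00177])² = 0.25/(-2.638)² = 0.03591.
Darcy-Weisbach: ΔP = f(L/D)(ρV²/2) = 0.03591·(150/0.0297)·(796·0.5283²/2) = 0.03591·5051·111.1 = 2.015e+04 Pa.
Pumping power P = QΔP = 0.000366·2.015e+04 = 7.374 W = 7.37 W.

P ≈ 7.37 W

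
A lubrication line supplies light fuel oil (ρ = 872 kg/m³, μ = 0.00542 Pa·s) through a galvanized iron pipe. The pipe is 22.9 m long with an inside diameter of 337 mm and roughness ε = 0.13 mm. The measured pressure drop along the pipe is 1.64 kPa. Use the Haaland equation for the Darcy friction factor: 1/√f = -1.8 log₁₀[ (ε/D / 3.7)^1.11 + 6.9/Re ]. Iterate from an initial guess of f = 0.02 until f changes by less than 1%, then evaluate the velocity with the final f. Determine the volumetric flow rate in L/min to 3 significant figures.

Rearranging Darcy-Weisbach: V = √(2·ΔP·D/(f·L·ρ)). With ε/D = 0.00013/0.337 = 0.000386, iterate starting from f = 0.02:
  f = 0.02 → V = √(2·1640·0.337/(0.02·22.9·872)) = 1.664 m/s; Re = ρVD/μ = 9.02e+04; f → 0.01987
Converged (Δf/f < 1%). With the final f = 0.01987: V = √(2·1640·0.337/(0.01987·22.9·872)) = 1.669 m/s.
Q = V·A = 1.669·(π/4·0.337²) = 0.1489 m³/s = 8930 L/min.

Q ≈ 8930 L/min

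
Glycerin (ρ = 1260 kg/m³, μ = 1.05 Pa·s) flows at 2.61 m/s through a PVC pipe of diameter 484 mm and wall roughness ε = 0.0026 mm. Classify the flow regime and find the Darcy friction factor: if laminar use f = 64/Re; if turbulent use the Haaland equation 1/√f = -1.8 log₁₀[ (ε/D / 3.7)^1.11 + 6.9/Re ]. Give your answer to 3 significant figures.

Re = ρVD/μ = 1260·2.61·0.484/1.05 = 1516.
Re < 2300 → laminar, so f = 64/Re = 0.04222 (roughness is irrelevant in laminar flow).

f ≈ 0.0422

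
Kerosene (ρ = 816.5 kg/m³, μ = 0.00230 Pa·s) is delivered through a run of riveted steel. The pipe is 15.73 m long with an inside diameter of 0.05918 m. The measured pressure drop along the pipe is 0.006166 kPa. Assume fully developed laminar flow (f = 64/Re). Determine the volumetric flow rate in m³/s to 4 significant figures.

For laminar flow, f = 64/Re with Re = ρVD/μ, so Darcy-Weisbach reduces to ΔP = 32μLV/D². Solving for V: V = ΔP·D²/(32μL) = 6.166·(0.05918)²/(32·0.0023·15.73) = 0.01865 m/s.
Check: Re = ρVD/μ = 816.5·0.01865·0.05918/0.0023 = 391.9 < 2300, so the laminar assumption holds.
Q = V·A = 0.01865·(π/4·0.05918²) = 5.131e-05 m³/s = 5.131×10^-5 m³/s.

Q ≈ 5.131×10^-5 m³/s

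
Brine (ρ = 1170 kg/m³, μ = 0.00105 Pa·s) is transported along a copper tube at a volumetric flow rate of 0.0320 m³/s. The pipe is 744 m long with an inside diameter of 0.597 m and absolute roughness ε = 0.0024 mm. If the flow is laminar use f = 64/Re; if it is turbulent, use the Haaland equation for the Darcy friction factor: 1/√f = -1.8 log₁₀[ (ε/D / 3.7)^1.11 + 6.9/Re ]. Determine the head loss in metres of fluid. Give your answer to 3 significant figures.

h_f ≈ 0.0157 m

Cross-sectional area A = πD²/4 = π(0.597)²/4 = 0.2799 m²; mean velocity V = Q/A = 0.032/0.2799 = 0.1143 m/s.
Reynolds number Re = ρVD/μ = 1170 · 0.1143 · 0.597 / 0.00105 = 7.605e+04.
Re > 4000 → turbulent. Relative roughness ε/D = 2.4e-06/0.597 = 4.02e-06. Haaland: 1/√f = -1.8 log₁₀[(4.02e-06/3.7)^1.11 + 6.9/7.605e+04] = -1.8 log₁₀[2.4e-07 + 9.07e-05] = 7.274, so f = 0.0189.
Darcy-Weisbach: ΔP = f(L/D)(ρV²/2) = 0.0189·(744/0.597)·(1170·0.1143²/2) = 0.0189·1246·7.645 = 180.1 Pa.
Head loss h_f = ΔP/(ρg) = 180.1/(1170·9.81) = 0.0157 m.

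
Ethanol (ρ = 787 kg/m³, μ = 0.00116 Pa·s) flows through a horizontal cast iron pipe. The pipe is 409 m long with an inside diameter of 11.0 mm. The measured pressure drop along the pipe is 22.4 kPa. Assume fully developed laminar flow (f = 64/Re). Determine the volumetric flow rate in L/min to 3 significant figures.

Q ≈ 1.02 L/min

For laminar flow, f = 64/Re with Re = ρVD/μ, so Darcy-Weisbach reduces to ΔP = 32μLV/D². Solving for V: V = ΔP·D²/(32μL) = 2.24e+04·(0.011)²/(32·0.00116·409) = 0.1785 m/s.
Check: Re = ρVD/μ = 787·0.1785·0.011/0.00116 = 1332 < 2300, so the laminar assumption holds.
Q = V·A = 0.1785·(π/4·0.011²) = 1.697e-05 m³/s = 1.02 L/min.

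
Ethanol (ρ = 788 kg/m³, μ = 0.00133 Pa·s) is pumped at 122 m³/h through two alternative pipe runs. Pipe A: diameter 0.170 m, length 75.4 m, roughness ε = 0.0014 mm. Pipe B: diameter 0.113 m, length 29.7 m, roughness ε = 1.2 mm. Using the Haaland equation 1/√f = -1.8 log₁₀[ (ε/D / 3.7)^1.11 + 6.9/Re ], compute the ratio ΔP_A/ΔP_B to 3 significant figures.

ΔP_A/ΔP_B ≈ 0.139

Pipe A: V = Q/A = 0.03389/0.0227 = 1.493 m/s; Re = 1.504e+05; ε/D = 8.24e-06; Haaland → f = 0.01644; ΔP_A = f(L/D)(ρV²/2) = 6403 Pa.
Pipe B: V = Q/A = 0.03389/0.01003 = 3.379 m/s; Re = 2.262e+05; ε/D = 0.0106; Haaland → f = 0.039; ΔP_B = f(L/D)(ρV²/2) = 4.612e+04 Pa.
ΔP_A/ΔP_B = 6403/4.612e+04 = 0.139.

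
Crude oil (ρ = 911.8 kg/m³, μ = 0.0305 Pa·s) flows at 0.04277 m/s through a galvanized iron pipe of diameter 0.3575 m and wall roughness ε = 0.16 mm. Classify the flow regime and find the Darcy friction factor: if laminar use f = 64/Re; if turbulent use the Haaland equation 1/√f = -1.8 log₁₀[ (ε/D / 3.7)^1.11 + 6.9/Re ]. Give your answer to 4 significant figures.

f ≈ 0.1400

Re = ρVD/μ = 911.8·0.04277·0.3575/0.0305 = 457.1.
Re < 2300 → laminar, so f = 64/Re = 0.14 (roughness is irrelevant in laminar flow).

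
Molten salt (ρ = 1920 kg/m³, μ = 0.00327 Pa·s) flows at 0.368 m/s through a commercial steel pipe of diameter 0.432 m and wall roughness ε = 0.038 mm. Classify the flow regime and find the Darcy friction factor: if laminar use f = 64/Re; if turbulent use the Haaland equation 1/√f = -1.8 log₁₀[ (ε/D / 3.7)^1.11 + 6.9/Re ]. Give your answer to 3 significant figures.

Re = ρVD/μ = 1920·0.368·0.432/0.00327 = 9.334e+04.
Re > 4000 → turbulent. ε/D = 3.8e-05/0.432 = 8.8e-05; Haaland: 1/√f = -1.8 log₁₀[7.37e-06 + 7.39e-05] = 7.362, so f = 0.01845.

f ≈ 0.0185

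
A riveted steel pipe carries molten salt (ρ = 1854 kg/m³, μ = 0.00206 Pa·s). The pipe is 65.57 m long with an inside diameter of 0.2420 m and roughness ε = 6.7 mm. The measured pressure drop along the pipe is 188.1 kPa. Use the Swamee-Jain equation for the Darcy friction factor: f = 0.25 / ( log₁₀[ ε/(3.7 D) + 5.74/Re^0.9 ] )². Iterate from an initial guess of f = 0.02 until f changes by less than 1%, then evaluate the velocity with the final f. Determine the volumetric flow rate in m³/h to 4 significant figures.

Q ≈ 608.8 m³/h

Rearranging Darcy-Weisbach: V = √(2·ΔP·D/(f·L·ρ)). With ε/D = 0.0067/0.242 = 0.0277, iterate starting from f = 0.02:
  f = 0.02 → V = √(2·1.881e+05·0.242/(0.02·65.57·1854)) = 6.119 m/s; Re = ρVD/μ = 1.333e+06; f → 0.05537
  f = 0.05537 → V = 3.678 m/s; Re = 8.01e+05; f → 0.0554
Converged (Δf/f < 1%). With the final f = 0.0554: V = √(2·1.881e+05·0.242/(0.0554·65.57·1854)) = 3.677 m/s.
Q = V·A = 3.677·(π/4·0.242²) = 0.1691 m³/s = 608.8 m³/h.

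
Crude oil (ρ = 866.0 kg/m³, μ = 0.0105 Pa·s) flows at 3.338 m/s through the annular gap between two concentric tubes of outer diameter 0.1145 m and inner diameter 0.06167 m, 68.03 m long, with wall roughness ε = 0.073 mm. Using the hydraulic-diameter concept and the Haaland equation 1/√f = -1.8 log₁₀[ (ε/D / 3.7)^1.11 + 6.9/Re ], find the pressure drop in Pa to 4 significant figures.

Hydraulic diameter D_h = 4A/P = D_o - D_i = 0.1145 - 0.06167 = 0.05283 m.
Re = ρVD_h/μ = 866·3.338·0.05283/0.0105 = 1.454e+04.
ε/D_h = 7.3e-05/0.05283 = 0.00138; Haaland gives 1/√f = -1.8 log₁₀[0.000157+0.000474] = 5.76, so f = 0.03014.
ΔP = f(L/D_h)(ρV²/2) = 0.03014·68.03/0.05283·4825 = 1.873e+05 Pa.

ΔP ≈ 187300 Pa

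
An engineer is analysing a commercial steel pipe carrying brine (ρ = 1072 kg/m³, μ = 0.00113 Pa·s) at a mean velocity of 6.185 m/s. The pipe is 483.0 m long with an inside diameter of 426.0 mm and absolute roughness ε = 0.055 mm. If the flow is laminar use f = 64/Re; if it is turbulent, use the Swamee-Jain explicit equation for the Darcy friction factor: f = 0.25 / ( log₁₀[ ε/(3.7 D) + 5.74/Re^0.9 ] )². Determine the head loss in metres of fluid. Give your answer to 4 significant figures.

h_f ≈ 29.24 m

Reynolds number Re = ρVD/μ = 1072 · 6.185 · 0.426 / 0.00113 = 2.5e+06.
Re > 4000 → turbulent. Relative roughness ε/D = 5.5e-05/0.426 = 0.000129. Swamee-Jain: f = 0.25/(log₁₀[0.000129/3.7 + 5.74/2.5e+06^0.9])² = 0.25/(log₁₀[3.49e-05 + 1e-05])² = 0.25/(-4.348)² = 0.01323.
Darcy-Weisbach: ΔP = f(L/D)(ρV²/2) = 0.01323·(483/0.426)·(1072·6.185²/2) = 0.01323·1134·2.05e+04 = 3.075e+05 Pa.
Head loss h_f = ΔP/(ρg) = 3.075e+05/(1072·9.81) = 29.24 m.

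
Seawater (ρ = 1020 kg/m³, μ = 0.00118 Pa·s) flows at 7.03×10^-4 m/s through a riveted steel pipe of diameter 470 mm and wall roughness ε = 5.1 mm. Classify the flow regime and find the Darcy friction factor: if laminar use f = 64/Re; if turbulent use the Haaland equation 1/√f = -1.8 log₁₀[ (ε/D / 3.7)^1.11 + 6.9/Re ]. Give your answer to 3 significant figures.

f ≈ 0.224

Re = ρVD/μ = 1020·0.000703·0.47/0.00118 = 285.6.
Re < 2300 → laminar, so f = 64/Re = 0.2241 (roughness is irrelevant in laminar flow).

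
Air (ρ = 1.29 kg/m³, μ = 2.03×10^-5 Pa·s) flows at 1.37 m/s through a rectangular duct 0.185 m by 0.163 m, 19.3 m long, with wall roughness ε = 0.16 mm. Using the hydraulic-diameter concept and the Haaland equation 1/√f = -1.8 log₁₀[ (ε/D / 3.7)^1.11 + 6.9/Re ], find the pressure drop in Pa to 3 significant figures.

ΔP ≈ 3.93 Pa

Hydraulic diameter D_h = 4A/P = 4·(0.185·0.163)/(2·(0.185+0.163)) = 0.1206/0.696 = 0.1733 m.
Re = ρVD_h/μ = 1.29·1.37·0.1733/2.03e-05 = 1.509e+04.
ε/D_h = 0.00016/0.1733 = 0.000923; Haaland gives 1/√f = -1.8 log₁₀[0.0001+0.000457] = 5.857, so f = 0.02915.
ΔP = f(L/D_h)(ρV²/2) = 0.02915·19.3/0.1733·1.211 = 3.93 Pa.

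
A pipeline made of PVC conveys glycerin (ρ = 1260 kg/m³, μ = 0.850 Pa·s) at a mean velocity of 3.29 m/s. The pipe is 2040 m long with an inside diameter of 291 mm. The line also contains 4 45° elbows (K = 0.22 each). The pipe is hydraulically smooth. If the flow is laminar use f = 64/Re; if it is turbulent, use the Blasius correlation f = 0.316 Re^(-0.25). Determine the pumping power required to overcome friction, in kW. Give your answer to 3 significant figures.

P ≈ 473 kW

Reynolds number Re = ρVD/μ = 1260 · 3.29 · 0.291 / 0.85 = 1419.
Re < 2300 → laminar flow, so f = 64/Re = 64/1419 = 0.0451 (the turbulent correlation is not needed).
Total minor-loss coefficient ΣK = 4·0.22 = 0.88.
ΔP = [f·L/D + ΣK]·(ρV²/2) = [0.0451·2040/0.291 + 0.88]·(1260·3.29²/2) = [316.1 + 0.88]·6819 = 2.162e+06 Pa.
Q = V·A = 3.29·0.06651 = 0.2188 m³/s.
Pumping power P = QΔP = 0.2188·2.162e+06 = 473000 W = 473 kW.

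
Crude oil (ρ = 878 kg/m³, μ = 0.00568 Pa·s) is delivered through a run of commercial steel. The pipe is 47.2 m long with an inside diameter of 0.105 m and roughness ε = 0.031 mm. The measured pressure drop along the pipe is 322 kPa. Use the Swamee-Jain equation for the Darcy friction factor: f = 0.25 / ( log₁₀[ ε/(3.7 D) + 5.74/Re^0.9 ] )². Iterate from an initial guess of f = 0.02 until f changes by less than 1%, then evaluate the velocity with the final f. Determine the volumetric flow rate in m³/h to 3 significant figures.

Rearranging Darcy-Weisbach: V = √(2·ΔP·D/(f·L·ρ)). With ε/D = 3.1e-05/0.105 = 0.000295, iterate starting from f = 0.02:
  f = 0.02 → V = √(2·3.22e+05·0.105/(0.02·47.2·878)) = 9.032 m/s; Re = ρVD/μ = 1.466e+05; f → 0.01845
  f = 0.01845 → V = 9.404 m/s; Re = 1.526e+05; f → 0.01835
Converged (Δf/f < 1%). With the final f = 0.01835: V = √(2·3.22e+05·0.105/(0.01835·47.2·878)) = 9.429 m/s.
Q = V·A = 9.429·(π/4·0.105²) = 0.08164 m³/s = 294 m³/h.

Q ≈ 294 m³/h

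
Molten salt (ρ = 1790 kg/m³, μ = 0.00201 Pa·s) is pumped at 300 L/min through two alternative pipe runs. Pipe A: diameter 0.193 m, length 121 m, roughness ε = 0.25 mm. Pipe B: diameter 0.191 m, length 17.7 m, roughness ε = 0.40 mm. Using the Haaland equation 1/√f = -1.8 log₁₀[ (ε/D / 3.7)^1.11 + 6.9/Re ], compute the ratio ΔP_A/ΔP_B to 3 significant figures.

ΔP_A/ΔP_B ≈ 6.11

Pipe A: V = Q/A = 0.005/0.02926 = 0.1709 m/s; Re = 2.938e+04; ε/D = 0.0013; Haaland → f = 0.0264; ΔP_A = f(L/D)(ρV²/2) = 432.7 Pa.
Pipe B: V = Q/A = 0.005/0.02865 = 0.1745 m/s; Re = 2.968e+04; ε/D = 0.00209; Haaland → f = 0.02804; ΔP_B = f(L/D)(ρV²/2) = 70.82 Pa.
ΔP_A/ΔP_B = 432.7/70.82 = 6.11.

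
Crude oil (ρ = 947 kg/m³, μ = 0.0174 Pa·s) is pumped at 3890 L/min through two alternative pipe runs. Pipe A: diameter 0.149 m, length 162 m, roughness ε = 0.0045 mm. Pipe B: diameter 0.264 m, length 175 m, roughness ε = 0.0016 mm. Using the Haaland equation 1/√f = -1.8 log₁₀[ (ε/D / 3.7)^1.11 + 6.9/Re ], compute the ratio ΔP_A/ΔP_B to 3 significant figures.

Pipe A: V = Q/A = 0.06483/0.01744 = 3.718 m/s; Re = 3.015e+04; ε/D = 3.02e-05; Haaland → f = 0.02334; ΔP_A = f(L/D)(ρV²/2) = 1.661e+05 Pa.
Pipe B: V = Q/A = 0.06483/0.05474 = 1.184 m/s; Re = 1.702e+04; ε/D = 6.06e-06; Haaland → f = 0.02683; ΔP_B = f(L/D)(ρV²/2) = 1.181e+04 Pa.
ΔP_A/ΔP_B = 1.661e+05/1.181e+04 = 14.1.

ΔP_A/ΔP_B ≈ 14.1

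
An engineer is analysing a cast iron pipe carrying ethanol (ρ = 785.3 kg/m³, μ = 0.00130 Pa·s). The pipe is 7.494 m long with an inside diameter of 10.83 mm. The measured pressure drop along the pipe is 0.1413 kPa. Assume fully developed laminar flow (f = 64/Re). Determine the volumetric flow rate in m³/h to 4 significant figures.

For laminar flow, f = 64/Re with Re = ρVD/μ, so Darcy-Weisbach reduces to ΔP = 32μLV/D². Solving for V: V = ΔP·D²/(32μL) = 141.3·(0.01083)²/(32·0.0013·7.494) = 0.05316 m/s.
Check: Re = ρVD/μ = 785.3·0.05316·0.01083/0.0013 = 347.8 < 2300, so the laminar assumption holds.
Q = V·A = 0.05316·(π/4·0.01083²) = 4.897e-06 m³/s = 0.01763 m³/h.

Q ≈ 0.01763 m³/h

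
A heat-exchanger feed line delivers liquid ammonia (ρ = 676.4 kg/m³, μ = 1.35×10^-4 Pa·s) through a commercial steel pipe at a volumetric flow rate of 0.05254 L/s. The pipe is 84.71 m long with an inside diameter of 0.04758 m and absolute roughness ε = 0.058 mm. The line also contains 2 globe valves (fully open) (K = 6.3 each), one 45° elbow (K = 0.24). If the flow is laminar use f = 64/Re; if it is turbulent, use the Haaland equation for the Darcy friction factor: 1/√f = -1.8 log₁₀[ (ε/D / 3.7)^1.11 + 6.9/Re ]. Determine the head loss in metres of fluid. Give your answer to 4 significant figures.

Q = 0.05254 L/s = 0.05254/1000 = 5.254e-05 m³/s.
Cross-sectional area A = πD²/4 = π(0.04758)²/4 = 0.001778 m²; mean velocity V = Q/A = 5.254e-05/0.001778 = 0.02955 m/s.
Reynolds number Re = ρVD/μ = 676.4 · 0.02955 · 0.04758 / 0.000135 = 7044.
Re > 4000 → turbulent. Relative roughness ε/D = 5.8e-05/0.04758 = 0.00122. Haaland: 1/√f = -1.8 log₁₀[(0.00122/3.7)^1.11 + 6.9/7044] = -1.8 log₁₀[0.000136 + 0.000979] = 5.314, so f = 0.03541.
Total minor-loss coefficient ΣK = 2·6.3 + 1·0.24 = 12.8.
ΔP = [f·L/D + ΣK]·(ρV²/2) = [0.03541·84.71/0.04758 + 12.8]·(676.4·0.02955²/2) = [63.04 + 12.8]·0.2953 = 22.41 Pa.
Head loss h_f = ΔP/(ρg) = 22.41/(676.4·9.81) = 0.003377 m.

h_f ≈ 0.003377 m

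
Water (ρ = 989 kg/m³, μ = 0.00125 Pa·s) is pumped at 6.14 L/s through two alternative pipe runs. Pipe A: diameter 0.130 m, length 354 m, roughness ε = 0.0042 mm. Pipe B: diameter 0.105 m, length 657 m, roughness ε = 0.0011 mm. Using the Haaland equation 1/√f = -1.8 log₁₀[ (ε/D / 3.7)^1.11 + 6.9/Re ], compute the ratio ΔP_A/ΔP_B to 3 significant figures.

ΔP_A/ΔP_B ≈ 0.195

Pipe A: V = Q/A = 0.00614/0.01327 = 0.4626 m/s; Re = 4.758e+04; ε/D = 3.23e-05; Haaland → f = 0.02103; ΔP_A = f(L/D)(ρV²/2) = 6058 Pa.
Pipe B: V = Q/A = 0.00614/0.008659 = 0.7091 m/s; Re = 5.891e+04; ε/D = 1.05e-05; Haaland → f = 0.02; ΔP_B = f(L/D)(ρV²/2) = 3.111e+04 Pa.
ΔP_A/ΔP_B = 6058/3.111e+04 = 0.195.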